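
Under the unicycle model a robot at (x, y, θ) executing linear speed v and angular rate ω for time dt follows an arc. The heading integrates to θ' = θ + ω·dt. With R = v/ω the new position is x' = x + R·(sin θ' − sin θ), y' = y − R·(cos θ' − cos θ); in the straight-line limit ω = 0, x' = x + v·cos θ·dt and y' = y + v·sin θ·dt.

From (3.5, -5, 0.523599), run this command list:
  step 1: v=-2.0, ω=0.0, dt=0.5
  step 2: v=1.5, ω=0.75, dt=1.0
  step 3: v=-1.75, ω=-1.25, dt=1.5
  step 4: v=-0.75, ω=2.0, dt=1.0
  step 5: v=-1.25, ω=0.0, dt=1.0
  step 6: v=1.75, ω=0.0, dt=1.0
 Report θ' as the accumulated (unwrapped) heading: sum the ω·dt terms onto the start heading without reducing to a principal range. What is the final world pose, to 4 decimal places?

step 1: θ'=0.5236 (straight) → pose (2.6340, -5.5000, 0.5236)
step 2: θ'=1.2736 (R=2.0000) → pose (3.5463, -4.3536, 1.2736)
step 3: θ'=-0.6014 (R=1.4000) → pose (1.4156, -5.0980, -0.6014)
step 4: θ'=1.3986 (R=-0.3750) → pose (0.8339, -5.3430, 1.3986)
step 5: θ'=1.3986 (straight) → pose (0.6197, -6.5745, 1.3986)
step 6: θ'=1.3986 (straight) → pose (0.9196, -4.8504, 1.3986)

(0.9196, -4.8504, 1.3986)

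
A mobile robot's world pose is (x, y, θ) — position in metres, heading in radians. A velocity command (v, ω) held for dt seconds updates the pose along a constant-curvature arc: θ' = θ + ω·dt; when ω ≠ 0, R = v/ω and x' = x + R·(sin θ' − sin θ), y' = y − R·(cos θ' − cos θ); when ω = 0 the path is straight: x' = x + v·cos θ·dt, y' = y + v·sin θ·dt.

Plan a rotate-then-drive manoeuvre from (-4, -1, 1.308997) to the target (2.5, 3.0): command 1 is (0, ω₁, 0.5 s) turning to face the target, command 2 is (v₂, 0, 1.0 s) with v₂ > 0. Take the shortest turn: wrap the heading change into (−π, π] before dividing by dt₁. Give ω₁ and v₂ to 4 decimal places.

heading to target = atan2(3−-1, 2.5−-4) = 0.5517
Δθ = wrap(0.5517 − 1.3090) = -0.7573; ω₁ = Δθ/dt₁ = -1.5147
distance = √((2.5−-4)² + (3−-1)²) = 7.6322; v₂ = distance/dt₂ = 7.6322

ω₁ = -1.5147, v₂ = 7.6322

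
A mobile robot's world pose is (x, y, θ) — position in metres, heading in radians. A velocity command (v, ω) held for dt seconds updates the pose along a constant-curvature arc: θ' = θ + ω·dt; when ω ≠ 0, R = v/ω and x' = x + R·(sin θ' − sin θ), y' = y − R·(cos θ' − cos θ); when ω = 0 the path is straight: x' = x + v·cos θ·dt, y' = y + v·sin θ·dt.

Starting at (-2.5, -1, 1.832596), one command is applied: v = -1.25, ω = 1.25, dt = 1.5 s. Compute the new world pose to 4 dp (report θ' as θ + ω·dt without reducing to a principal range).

θ' = 1.8326 + 1.25·1.5 = 3.7076
R = v/ω = -1.25/1.25 = -1.0000
x' = -2.5 + -1.0000·(sin 3.7076 − sin 1.8326) = -0.9978
y' = -1 − -1.0000·(cos 3.7076 − cos 1.8326) = -1.5852

(-0.9978, -1.5852, 3.7076)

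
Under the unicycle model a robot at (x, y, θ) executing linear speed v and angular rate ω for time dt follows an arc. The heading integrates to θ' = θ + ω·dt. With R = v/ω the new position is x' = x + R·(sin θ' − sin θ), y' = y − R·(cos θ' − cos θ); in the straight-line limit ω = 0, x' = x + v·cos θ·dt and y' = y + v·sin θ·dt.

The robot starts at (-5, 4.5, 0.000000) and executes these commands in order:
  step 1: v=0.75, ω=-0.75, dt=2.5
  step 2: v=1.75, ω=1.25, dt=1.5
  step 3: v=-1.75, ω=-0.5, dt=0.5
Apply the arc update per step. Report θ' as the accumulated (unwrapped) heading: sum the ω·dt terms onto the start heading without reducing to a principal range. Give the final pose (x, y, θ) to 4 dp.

(-3.5761, 1.4899, -0.2500)

step 1: θ'=-1.8750 (R=-1.0000) → pose (-4.0459, 3.2005, -1.8750)
step 2: θ'=0.0000 (R=1.4000) → pose (-2.7102, 1.3811, 0.0000)
step 3: θ'=-0.2500 (R=3.5000) → pose (-3.5761, 1.4899, -0.2500)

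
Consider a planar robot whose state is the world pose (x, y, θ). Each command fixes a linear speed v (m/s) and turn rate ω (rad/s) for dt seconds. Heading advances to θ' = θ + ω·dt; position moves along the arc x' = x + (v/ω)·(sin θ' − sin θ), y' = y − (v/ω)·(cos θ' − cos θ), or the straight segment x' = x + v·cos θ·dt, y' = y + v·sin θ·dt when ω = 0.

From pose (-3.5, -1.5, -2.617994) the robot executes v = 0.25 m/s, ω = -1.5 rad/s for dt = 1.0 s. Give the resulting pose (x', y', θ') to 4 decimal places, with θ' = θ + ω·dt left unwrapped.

θ' = -2.6180 + -1.5·1.0 = -4.1180
R = v/ω = 0.25/-1.5 = -0.1667
x' = -3.5 + -0.1667·(sin -4.1180 − sin -2.6180) = -3.7214
y' = -1.5 − -0.1667·(cos -4.1180 − cos -2.6180) = -1.4490

(-3.7214, -1.4490, -4.1180)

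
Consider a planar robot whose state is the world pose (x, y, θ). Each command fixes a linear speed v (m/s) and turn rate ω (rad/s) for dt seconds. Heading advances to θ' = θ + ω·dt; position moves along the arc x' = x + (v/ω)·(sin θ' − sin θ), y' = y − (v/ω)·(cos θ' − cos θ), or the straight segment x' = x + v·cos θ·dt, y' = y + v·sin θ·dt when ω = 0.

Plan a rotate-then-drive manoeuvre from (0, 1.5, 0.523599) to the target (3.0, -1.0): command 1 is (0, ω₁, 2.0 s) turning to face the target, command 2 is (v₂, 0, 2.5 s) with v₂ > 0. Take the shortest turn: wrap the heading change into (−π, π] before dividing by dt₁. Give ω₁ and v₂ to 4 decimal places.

heading to target = atan2(-1−1.5, 3−0) = -0.6947
Δθ = wrap(-0.6947 − 0.5236) = -1.2183; ω₁ = Δθ/dt₁ = -0.6092
distance = √((3−0)² + (-1−1.5)²) = 3.9051; v₂ = distance/dt₂ = 1.5620

ω₁ = -0.6092, v₂ = 1.5620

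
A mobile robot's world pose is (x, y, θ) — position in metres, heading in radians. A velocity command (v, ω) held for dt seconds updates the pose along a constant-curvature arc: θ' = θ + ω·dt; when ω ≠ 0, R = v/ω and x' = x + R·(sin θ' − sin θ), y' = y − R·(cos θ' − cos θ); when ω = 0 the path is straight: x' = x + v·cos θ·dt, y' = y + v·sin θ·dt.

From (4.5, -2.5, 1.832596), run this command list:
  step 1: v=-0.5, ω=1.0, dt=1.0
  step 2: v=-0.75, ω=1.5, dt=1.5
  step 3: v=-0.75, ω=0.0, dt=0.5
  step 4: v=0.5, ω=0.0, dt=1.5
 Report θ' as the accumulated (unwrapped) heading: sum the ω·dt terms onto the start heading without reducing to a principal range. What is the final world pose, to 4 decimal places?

step 1: θ'=2.8326 (R=-0.5000) → pose (4.8309, -2.8469, 2.8326)
step 2: θ'=5.0826 (R=-0.5000) → pose (5.4491, -2.1897, 5.0826)
step 3: θ'=5.0826 (straight) → pose (5.3134, -1.8401, 5.0826)
step 4: θ'=5.0826 (straight) → pose (5.5848, -2.5393, 5.0826)

(5.5848, -2.5393, 5.0826)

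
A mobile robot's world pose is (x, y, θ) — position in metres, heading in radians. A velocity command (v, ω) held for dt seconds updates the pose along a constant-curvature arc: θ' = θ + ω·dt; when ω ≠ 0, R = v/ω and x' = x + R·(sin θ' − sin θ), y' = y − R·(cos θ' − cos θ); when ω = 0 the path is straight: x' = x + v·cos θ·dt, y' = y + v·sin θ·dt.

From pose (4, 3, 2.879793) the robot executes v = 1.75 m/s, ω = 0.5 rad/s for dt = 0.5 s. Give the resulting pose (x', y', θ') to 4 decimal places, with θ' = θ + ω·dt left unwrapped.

(3.1354, 3.1190, 3.1298)

θ' = 2.8798 + 0.5·0.5 = 3.1298
R = v/ω = 1.75/0.5 = 3.5000
x' = 4 + 3.5000·(sin 3.1298 − sin 2.8798) = 3.1354
y' = 3 − 3.5000·(cos 3.1298 − cos 2.8798) = 3.1190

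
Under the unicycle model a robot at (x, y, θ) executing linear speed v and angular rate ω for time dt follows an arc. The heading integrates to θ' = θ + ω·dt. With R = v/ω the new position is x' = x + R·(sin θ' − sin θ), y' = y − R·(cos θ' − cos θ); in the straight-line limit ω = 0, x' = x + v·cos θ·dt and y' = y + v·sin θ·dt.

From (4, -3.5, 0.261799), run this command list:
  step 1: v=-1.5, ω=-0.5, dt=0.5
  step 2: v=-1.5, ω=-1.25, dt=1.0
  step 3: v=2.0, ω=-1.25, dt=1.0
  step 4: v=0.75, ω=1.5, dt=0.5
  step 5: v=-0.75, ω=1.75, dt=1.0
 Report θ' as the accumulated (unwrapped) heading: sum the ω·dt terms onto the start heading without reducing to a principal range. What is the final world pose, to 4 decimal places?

step 1: θ'=0.0118 (R=3.0000) → pose (3.2589, -3.6020, 0.0118)
step 2: θ'=-1.2382 (R=1.2000) → pose (2.1105, -2.7939, -1.2382)
step 3: θ'=-2.4882 (R=-1.6000) → pose (1.5708, -4.5867, -2.4882)
step 4: θ'=-1.7382 (R=0.5000) → pose (1.3818, -4.9004, -1.7382)
step 5: θ'=0.0118 (R=-0.4286) → pose (0.9541, -4.4005, 0.0118)

(0.9541, -4.4005, 0.0118)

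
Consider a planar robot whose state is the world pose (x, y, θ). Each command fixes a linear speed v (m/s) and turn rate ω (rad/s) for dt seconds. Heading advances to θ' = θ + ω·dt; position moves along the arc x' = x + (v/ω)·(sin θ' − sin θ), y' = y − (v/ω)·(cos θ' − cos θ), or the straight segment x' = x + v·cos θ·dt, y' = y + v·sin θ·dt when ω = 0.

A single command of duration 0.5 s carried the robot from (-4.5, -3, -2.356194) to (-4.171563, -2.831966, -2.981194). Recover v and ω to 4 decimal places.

Δθ = -2.981194 − -2.356194 = -0.625000
ω = Δθ/dt = -0.625000/0.5 = -1.2500
R = Δx/(sin θ' − sin θ) = 0.6000
v = R·ω = 0.6000·-1.2500 = -0.7500

v = -0.7500, ω = -1.2500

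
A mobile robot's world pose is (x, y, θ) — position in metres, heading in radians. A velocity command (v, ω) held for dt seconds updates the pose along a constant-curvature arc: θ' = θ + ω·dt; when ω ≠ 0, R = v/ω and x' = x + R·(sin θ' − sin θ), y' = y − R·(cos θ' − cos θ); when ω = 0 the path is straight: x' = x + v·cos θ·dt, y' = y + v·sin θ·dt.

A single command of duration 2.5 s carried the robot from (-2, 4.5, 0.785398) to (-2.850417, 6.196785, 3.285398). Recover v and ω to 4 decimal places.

Δθ = 3.285398 − 0.785398 = 2.500000
ω = Δθ/dt = 2.500000/2.5 = 1.0000
R = −Δy/(cos θ' − cos θ) = 1.0000
v = R·ω = 1.0000·1.0000 = 1.0000

v = 1.0000, ω = 1.0000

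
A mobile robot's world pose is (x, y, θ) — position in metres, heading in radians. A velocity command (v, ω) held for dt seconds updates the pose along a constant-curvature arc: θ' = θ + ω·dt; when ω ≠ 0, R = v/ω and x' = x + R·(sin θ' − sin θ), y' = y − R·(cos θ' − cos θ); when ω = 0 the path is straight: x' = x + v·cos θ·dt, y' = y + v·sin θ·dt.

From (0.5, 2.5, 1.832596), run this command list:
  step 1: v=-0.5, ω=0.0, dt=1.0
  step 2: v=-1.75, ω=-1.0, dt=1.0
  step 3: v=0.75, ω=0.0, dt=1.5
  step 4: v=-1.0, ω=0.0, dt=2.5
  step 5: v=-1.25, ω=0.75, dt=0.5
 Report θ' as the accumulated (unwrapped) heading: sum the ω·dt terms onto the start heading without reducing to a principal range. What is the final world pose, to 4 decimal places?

step 1: θ'=1.8326 (straight) → pose (0.6294, 2.0170, 1.8326)
step 2: θ'=0.8326 (R=1.7500) → pose (0.2335, 0.3864, 0.8326)
step 3: θ'=0.8326 (straight) → pose (0.9906, 1.2186, 0.8326)
step 4: θ'=0.8326 (straight) → pose (-0.6918, -0.6306, 0.8326)
step 5: θ'=1.2076 (R=-1.6667) → pose (-1.0170, -1.1601, 1.2076)

(-1.0170, -1.1601, 1.2076)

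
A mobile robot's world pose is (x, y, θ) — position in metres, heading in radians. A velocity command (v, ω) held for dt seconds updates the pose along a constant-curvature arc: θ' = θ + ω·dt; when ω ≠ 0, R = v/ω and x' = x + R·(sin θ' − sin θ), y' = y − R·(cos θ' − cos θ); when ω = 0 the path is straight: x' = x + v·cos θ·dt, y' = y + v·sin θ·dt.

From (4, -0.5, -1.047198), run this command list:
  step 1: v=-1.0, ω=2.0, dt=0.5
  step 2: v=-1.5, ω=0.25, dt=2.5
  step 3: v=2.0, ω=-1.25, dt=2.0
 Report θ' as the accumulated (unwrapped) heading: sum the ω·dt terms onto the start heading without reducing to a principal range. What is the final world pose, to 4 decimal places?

step 1: θ'=-0.0472 (R=-0.5000) → pose (3.5906, -0.2506, -0.0472)
step 2: θ'=0.5778 (R=-6.0000) → pose (0.0304, -1.2179, 0.5778)
step 3: θ'=-1.9222 (R=-1.6000) → pose (2.4065, -3.1089, -1.9222)

(2.4065, -3.1089, -1.9222)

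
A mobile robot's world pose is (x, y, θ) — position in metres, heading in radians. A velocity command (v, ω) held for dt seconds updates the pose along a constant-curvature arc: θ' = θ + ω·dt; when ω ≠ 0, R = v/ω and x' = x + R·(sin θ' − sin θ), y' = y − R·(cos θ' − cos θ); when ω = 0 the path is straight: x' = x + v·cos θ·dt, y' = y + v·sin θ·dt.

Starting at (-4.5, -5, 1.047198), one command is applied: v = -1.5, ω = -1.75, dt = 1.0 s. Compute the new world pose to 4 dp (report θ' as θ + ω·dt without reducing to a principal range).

θ' = 1.0472 + -1.75·1.0 = -0.7028
R = v/ω = -1.5/-1.75 = 0.8571
x' = -4.5 + 0.8571·(sin -0.7028 − sin 1.0472) = -5.7963
y' = -5 − 0.8571·(cos -0.7028 − cos 1.0472) = -5.2255

(-5.7963, -5.2255, -0.7028)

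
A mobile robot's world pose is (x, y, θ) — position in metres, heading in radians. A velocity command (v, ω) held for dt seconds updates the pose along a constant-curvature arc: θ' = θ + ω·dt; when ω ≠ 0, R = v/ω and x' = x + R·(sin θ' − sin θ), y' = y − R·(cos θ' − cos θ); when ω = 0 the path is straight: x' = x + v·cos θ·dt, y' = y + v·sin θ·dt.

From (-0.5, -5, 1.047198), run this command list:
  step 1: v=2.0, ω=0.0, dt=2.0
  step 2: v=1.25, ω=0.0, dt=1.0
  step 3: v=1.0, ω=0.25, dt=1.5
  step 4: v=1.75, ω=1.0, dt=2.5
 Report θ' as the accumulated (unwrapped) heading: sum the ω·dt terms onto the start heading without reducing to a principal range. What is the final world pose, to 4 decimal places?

(-0.3454, 2.4569, 3.9222)

step 1: θ'=1.0472 (straight) → pose (1.5000, -1.5359, 1.0472)
step 2: θ'=1.0472 (straight) → pose (2.1250, -0.4534, 1.0472)
step 3: θ'=1.4222 (R=4.0000) → pose (2.6168, 0.9544, 1.4222)
step 4: θ'=3.9222 (R=1.7500) → pose (-0.3454, 2.4569, 3.9222)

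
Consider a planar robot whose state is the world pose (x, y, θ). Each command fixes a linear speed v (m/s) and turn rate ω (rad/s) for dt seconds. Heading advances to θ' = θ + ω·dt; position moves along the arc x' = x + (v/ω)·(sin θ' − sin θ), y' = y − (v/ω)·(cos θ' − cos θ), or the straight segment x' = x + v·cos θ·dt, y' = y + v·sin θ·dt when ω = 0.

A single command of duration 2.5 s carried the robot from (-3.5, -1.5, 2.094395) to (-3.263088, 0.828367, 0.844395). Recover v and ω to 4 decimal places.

v = 1.0000, ω = -0.5000

Δθ = 0.844395 − 2.094395 = -1.250000
ω = Δθ/dt = -1.250000/2.5 = -0.5000
R = −Δy/(cos θ' − cos θ) = -2.0000
v = R·ω = -2.0000·-0.5000 = 1.0000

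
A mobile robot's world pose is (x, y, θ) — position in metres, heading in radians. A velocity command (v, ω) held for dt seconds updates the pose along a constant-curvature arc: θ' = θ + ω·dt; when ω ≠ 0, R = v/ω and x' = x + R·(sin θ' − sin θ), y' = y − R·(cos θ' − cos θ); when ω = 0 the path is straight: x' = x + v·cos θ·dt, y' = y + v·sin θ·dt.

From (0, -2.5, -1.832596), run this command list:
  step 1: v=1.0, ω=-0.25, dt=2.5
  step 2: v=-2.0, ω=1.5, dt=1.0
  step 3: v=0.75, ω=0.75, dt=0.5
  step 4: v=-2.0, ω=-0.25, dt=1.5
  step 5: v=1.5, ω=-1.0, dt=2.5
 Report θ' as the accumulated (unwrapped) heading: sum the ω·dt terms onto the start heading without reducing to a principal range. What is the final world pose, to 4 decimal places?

step 1: θ'=-2.4576 (R=-4.0000) → pose (-1.3361, -4.5649, -2.4576)
step 2: θ'=-0.9576 (R=-1.3333) → pose (-1.0882, -2.7642, -0.9576)
step 3: θ'=-0.5826 (R=1.0000) → pose (-0.8206, -3.0238, -0.5826)
step 4: θ'=-0.9576 (R=8.0000) → pose (-2.9616, -0.9474, -0.9576)
step 5: θ'=-3.4576 (R=-1.5000) → pose (-4.6544, -3.2363, -3.4576)

(-4.6544, -3.2363, -3.4576)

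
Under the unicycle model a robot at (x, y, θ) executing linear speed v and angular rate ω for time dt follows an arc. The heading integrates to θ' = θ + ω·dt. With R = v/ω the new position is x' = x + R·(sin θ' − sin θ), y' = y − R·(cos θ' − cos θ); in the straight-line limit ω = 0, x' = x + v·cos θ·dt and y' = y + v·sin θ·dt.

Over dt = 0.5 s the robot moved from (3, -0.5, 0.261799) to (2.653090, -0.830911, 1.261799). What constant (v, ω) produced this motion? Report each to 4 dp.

v = -1.0000, ω = 2.0000

Δθ = 1.261799 − 0.261799 = 1.000000
ω = Δθ/dt = 1.000000/0.5 = 2.0000
R = Δx/(sin θ' − sin θ) = -0.5000
v = R·ω = -0.5000·2.0000 = -1.0000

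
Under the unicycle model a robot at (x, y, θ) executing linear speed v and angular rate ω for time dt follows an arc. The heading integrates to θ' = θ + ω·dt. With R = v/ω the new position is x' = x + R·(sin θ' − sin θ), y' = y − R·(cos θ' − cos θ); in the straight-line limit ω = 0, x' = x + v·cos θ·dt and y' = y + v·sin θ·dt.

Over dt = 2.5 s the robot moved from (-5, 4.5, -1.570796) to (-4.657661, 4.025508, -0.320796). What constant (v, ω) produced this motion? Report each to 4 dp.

v = 0.2500, ω = 0.5000

Δθ = -0.320796 − -1.570796 = 1.250000
ω = Δθ/dt = 1.250000/2.5 = 0.5000
R = −Δy/(cos θ' − cos θ) = 0.5000
v = R·ω = 0.5000·0.5000 = 0.2500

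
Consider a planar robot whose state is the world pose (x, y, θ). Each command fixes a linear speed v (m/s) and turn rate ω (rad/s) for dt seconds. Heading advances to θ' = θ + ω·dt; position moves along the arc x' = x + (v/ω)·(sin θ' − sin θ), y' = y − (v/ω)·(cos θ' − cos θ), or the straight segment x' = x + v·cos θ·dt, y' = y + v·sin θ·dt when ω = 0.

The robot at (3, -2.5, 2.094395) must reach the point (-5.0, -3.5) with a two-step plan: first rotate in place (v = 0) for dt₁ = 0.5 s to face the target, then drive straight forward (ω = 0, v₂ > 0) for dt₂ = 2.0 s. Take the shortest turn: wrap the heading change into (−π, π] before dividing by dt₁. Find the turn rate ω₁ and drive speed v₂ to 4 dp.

ω₁ = 2.3431, v₂ = 4.0311

heading to target = atan2(-3.5−-2.5, -5−3) = -3.0172
Δθ = wrap(-3.0172 − 2.0944) = 1.1716; ω₁ = Δθ/dt₁ = 2.3431
distance = √((-5−3)² + (-3.5−-2.5)²) = 8.0623; v₂ = distance/dt₂ = 4.0311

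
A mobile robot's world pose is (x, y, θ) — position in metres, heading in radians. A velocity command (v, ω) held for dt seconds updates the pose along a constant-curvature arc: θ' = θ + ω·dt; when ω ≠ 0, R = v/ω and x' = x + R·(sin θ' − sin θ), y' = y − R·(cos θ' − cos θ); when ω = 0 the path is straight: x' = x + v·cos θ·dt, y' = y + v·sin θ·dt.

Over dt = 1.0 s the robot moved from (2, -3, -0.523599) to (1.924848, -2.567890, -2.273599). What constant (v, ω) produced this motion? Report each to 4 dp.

Δθ = -2.273599 − -0.523599 = -1.750000
ω = Δθ/dt = -1.750000/1.0 = -1.7500
R = −Δy/(cos θ' − cos θ) = 0.2857
v = R·ω = 0.2857·-1.7500 = -0.5000

v = -0.5000, ω = -1.7500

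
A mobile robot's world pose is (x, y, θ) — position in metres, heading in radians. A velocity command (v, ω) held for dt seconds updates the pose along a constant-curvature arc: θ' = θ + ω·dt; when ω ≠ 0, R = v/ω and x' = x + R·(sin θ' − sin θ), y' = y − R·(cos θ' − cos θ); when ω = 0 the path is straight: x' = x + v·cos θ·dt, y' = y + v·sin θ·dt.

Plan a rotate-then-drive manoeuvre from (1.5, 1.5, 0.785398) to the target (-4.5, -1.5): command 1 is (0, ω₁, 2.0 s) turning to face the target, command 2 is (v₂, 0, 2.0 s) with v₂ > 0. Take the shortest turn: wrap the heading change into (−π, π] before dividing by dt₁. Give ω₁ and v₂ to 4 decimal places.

heading to target = atan2(-1.5−1.5, -4.5−1.5) = -2.6779
Δθ = wrap(-2.6779 − 0.7854) = 2.8198; ω₁ = Δθ/dt₁ = 1.4099
distance = √((-4.5−1.5)² + (-1.5−1.5)²) = 6.7082; v₂ = distance/dt₂ = 3.3541

ω₁ = 1.4099, v₂ = 3.3541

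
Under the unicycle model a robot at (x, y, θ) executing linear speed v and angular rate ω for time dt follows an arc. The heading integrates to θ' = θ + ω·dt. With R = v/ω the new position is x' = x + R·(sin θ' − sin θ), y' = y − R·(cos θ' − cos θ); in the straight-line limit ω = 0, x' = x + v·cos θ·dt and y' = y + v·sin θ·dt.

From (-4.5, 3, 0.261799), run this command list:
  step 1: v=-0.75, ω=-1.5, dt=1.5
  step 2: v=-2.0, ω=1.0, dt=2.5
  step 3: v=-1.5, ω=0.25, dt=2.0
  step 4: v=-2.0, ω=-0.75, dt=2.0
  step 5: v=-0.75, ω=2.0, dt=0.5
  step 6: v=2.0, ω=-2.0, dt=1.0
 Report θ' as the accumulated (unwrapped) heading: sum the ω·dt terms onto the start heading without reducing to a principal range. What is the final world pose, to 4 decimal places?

step 1: θ'=-1.9882 (R=0.5000) → pose (-5.0865, 3.6857, -1.9882)
step 2: θ'=0.5118 (R=-2.0000) → pose (-7.8943, 6.2402, 0.5118)
step 3: θ'=1.0118 (R=-6.0000) → pose (-10.0425, 4.1910, 1.0118)
step 4: θ'=-0.4882 (R=2.6667) → pose (-13.5540, 3.2501, -0.4882)
step 5: θ'=0.5118 (R=-0.3750) → pose (-13.9136, 3.2458, 0.5118)
step 6: θ'=-1.4882 (R=-1.0000) → pose (-12.4272, 2.4565, -1.4882)

(-12.4272, 2.4565, -1.4882)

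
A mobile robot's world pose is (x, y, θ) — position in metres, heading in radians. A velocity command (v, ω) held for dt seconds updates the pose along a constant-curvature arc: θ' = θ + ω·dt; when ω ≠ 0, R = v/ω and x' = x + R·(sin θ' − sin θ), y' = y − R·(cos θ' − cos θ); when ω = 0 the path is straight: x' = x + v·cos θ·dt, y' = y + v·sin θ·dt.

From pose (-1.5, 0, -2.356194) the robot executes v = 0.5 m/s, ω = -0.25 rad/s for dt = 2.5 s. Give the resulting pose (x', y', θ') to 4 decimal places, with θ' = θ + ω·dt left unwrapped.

(-2.5948, -0.5601, -2.9812)

θ' = -2.3562 + -0.25·2.5 = -2.9812
R = v/ω = 0.5/-0.25 = -2.0000
x' = -1.5 + -2.0000·(sin -2.9812 − sin -2.3562) = -2.5948
y' = 0 − -2.0000·(cos -2.9812 − cos -2.3562) = -0.5601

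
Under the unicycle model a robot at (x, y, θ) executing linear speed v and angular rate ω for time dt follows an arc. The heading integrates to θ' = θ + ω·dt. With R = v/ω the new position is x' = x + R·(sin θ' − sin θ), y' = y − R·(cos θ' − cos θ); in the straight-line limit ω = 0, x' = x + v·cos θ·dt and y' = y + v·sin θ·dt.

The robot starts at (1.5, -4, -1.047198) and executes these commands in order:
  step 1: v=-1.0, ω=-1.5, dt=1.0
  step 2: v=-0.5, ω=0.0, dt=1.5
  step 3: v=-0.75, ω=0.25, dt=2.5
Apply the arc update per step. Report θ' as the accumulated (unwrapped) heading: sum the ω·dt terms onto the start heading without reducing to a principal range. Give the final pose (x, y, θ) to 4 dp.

step 1: θ'=-2.5472 (R=0.6667) → pose (1.7040, -3.1143, -2.5472)
step 2: θ'=-2.5472 (straight) → pose (2.3254, -2.6943, -2.5472)
step 3: θ'=-1.9222 (R=-3.0000) → pose (3.4620, -1.2415, -1.9222)

(3.4620, -1.2415, -1.9222)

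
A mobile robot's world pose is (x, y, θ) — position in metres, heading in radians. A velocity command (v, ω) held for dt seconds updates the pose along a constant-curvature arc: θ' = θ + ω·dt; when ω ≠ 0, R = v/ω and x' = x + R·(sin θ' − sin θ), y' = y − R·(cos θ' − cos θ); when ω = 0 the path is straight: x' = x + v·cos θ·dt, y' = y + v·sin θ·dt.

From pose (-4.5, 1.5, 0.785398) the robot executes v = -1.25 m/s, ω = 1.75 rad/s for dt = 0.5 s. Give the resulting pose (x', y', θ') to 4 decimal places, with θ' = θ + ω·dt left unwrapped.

(-4.7063, 0.9310, 1.6604)

θ' = 0.7854 + 1.75·0.5 = 1.6604
R = v/ω = -1.25/1.75 = -0.7143
x' = -4.5 + -0.7143·(sin 1.6604 − sin 0.7854) = -4.7063
y' = 1.5 − -0.7143·(cos 1.6604 − cos 0.7854) = 0.9310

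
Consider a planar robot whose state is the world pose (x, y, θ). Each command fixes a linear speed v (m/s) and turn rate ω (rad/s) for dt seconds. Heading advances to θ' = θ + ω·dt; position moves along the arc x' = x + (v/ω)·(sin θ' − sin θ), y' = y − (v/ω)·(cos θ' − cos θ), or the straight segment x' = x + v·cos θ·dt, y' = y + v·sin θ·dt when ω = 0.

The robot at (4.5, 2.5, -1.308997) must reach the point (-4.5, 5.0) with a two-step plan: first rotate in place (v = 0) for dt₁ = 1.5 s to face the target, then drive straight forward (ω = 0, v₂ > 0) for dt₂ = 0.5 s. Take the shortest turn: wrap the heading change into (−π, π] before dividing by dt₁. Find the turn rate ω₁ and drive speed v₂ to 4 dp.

heading to target = atan2(5−2.5, -4.5−4.5) = 2.8706
Δθ = wrap(2.8706 − -1.3090) = -2.1035; ω₁ = Δθ/dt₁ = -1.4024
distance = √((-4.5−4.5)² + (5−2.5)²) = 9.3408; v₂ = distance/dt₂ = 18.6815

ω₁ = -1.4024, v₂ = 18.6815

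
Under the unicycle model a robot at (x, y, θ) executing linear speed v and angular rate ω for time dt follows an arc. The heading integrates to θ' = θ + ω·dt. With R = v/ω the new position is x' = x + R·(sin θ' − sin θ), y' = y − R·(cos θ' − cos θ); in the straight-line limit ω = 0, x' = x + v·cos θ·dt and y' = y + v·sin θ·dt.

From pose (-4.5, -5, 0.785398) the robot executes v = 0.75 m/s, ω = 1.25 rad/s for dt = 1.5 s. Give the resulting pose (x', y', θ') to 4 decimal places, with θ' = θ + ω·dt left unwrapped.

(-4.6466, -4.0439, 2.6604)

θ' = 0.7854 + 1.25·1.5 = 2.6604
R = v/ω = 0.75/1.25 = 0.6000
x' = -4.5 + 0.6000·(sin 2.6604 − sin 0.7854) = -4.6466
y' = -5 − 0.6000·(cos 2.6604 − cos 0.7854) = -4.0439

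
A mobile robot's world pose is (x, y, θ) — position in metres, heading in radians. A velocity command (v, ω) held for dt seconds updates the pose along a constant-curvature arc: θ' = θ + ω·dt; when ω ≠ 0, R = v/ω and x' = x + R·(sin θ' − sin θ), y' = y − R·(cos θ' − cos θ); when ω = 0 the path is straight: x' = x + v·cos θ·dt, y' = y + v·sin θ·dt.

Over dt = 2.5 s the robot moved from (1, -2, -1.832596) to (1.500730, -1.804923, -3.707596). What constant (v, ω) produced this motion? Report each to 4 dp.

Δθ = -3.707596 − -1.832596 = -1.875000
ω = Δθ/dt = -1.875000/2.5 = -0.7500
R = Δx/(sin θ' − sin θ) = 0.3333
v = R·ω = 0.3333·-0.7500 = -0.2500

v = -0.2500, ω = -0.7500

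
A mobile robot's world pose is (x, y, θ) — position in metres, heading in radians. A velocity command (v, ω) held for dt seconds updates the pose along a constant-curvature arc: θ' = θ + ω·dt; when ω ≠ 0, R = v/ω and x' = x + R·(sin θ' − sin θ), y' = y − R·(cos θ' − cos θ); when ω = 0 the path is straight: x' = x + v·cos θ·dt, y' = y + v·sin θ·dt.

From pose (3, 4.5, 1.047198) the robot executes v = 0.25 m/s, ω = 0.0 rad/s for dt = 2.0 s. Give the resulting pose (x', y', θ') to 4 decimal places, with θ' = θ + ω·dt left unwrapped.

θ' = 1.0472 + 0.0·2.0 = 1.0472
ω = 0 → straight: x' = 3 + 0.25·cos(1.0472)·2.0 = 3.2500
y' = 4.5 + 0.25·sin(1.0472)·2.0 = 4.9330

(3.2500, 4.9330, 1.0472)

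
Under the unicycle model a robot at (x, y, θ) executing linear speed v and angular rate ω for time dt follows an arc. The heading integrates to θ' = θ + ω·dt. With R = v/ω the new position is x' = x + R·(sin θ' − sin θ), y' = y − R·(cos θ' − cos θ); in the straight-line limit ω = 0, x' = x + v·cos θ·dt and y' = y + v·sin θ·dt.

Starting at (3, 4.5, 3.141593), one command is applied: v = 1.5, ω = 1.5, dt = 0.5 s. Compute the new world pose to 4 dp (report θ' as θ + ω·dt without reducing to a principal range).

(2.3184, 4.2317, 3.8916)

θ' = 3.1416 + 1.5·0.5 = 3.8916
R = v/ω = 1.5/1.5 = 1.0000
x' = 3 + 1.0000·(sin 3.8916 − sin 3.1416) = 2.3184
y' = 4.5 − 1.0000·(cos 3.8916 − cos 3.1416) = 4.2317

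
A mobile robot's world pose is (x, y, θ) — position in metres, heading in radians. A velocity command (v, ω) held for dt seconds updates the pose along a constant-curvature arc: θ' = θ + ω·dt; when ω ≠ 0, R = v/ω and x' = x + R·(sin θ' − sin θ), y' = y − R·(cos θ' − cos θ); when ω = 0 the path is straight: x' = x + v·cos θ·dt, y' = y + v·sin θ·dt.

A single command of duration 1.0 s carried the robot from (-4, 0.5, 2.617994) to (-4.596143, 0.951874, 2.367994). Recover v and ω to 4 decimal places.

v = 0.7500, ω = -0.2500

Δθ = 2.367994 − 2.617994 = -0.250000
ω = Δθ/dt = -0.250000/1.0 = -0.2500
R = Δx/(sin θ' − sin θ) = -3.0000
v = R·ω = -3.0000·-0.2500 = 0.7500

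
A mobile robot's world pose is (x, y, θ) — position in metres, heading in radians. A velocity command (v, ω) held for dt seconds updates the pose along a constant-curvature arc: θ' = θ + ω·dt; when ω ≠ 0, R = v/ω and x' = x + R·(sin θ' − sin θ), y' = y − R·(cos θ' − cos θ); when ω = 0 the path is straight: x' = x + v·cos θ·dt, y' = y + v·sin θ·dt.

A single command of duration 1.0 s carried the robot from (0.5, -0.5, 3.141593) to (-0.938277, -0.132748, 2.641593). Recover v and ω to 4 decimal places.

Δθ = 2.641593 − 3.141593 = -0.500000
ω = Δθ/dt = -0.500000/1.0 = -0.5000
R = Δx/(sin θ' − sin θ) = -3.0000
v = R·ω = -3.0000·-0.5000 = 1.5000

v = 1.5000, ω = -0.5000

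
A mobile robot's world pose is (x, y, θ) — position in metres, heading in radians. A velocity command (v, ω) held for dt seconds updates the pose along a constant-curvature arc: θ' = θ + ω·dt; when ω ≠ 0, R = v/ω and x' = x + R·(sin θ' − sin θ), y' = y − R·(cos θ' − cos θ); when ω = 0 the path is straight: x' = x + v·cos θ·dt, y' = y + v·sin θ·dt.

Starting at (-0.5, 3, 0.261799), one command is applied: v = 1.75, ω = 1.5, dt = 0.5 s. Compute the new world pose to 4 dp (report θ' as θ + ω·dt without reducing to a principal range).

(0.1871, 3.5082, 1.0118)

θ' = 0.2618 + 1.5·0.5 = 1.0118
R = v/ω = 1.75/1.5 = 1.1667
x' = -0.5 + 1.1667·(sin 1.0118 − sin 0.2618) = 0.1871
y' = 3 − 1.1667·(cos 1.0118 − cos 0.2618) = 3.5082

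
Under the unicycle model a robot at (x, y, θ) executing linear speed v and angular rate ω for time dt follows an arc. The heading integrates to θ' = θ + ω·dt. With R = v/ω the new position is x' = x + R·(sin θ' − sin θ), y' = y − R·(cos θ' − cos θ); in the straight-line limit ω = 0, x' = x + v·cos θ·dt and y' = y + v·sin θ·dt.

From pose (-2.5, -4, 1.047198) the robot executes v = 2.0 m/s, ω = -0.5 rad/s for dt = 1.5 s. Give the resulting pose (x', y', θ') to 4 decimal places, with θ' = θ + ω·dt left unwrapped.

θ' = 1.0472 + -0.5·1.5 = 0.2972
R = v/ω = 2.0/-0.5 = -4.0000
x' = -2.5 + -4.0000·(sin 0.2972 − sin 1.0472) = -0.2073
y' = -4 − -4.0000·(cos 0.2972 − cos 1.0472) = -2.1754

(-0.2073, -2.1754, 0.2972)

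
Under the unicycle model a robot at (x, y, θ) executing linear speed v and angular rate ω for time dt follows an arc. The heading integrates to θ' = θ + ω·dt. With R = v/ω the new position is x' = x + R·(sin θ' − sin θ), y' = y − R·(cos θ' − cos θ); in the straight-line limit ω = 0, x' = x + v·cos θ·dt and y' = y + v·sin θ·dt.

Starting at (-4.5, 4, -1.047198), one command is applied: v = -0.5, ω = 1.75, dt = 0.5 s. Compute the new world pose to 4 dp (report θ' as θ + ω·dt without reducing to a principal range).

(-4.6985, 4.1386, -0.1722)

θ' = -1.0472 + 1.75·0.5 = -0.1722
R = v/ω = -0.5/1.75 = -0.2857
x' = -4.5 + -0.2857·(sin -0.1722 − sin -1.0472) = -4.6985
y' = 4 − -0.2857·(cos -0.1722 − cos -1.0472) = 4.1386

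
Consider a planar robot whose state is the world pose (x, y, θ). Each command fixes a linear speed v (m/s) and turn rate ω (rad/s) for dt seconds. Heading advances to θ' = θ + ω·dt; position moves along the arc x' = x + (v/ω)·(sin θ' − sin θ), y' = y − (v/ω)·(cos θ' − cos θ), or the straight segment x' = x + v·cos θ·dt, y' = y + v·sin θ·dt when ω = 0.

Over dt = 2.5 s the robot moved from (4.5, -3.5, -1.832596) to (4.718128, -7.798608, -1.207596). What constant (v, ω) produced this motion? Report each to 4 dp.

Δθ = -1.207596 − -1.832596 = 0.625000
ω = Δθ/dt = 0.625000/2.5 = 0.2500
R = −Δy/(cos θ' − cos θ) = 7.0000
v = R·ω = 7.0000·0.2500 = 1.7500

v = 1.7500, ω = 0.2500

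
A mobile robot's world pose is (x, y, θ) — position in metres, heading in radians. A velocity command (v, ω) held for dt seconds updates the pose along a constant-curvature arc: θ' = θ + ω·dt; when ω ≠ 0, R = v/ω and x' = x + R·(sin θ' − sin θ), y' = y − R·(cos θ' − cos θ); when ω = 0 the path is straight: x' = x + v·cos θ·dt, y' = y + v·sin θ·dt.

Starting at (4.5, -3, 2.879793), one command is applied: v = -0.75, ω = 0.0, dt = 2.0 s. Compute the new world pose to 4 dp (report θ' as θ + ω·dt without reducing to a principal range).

θ' = 2.8798 + 0.0·2.0 = 2.8798
ω = 0 → straight: x' = 4.5 + -0.75·cos(2.8798)·2.0 = 5.9489
y' = -3 + -0.75·sin(2.8798)·2.0 = -3.3882

(5.9489, -3.3882, 2.8798)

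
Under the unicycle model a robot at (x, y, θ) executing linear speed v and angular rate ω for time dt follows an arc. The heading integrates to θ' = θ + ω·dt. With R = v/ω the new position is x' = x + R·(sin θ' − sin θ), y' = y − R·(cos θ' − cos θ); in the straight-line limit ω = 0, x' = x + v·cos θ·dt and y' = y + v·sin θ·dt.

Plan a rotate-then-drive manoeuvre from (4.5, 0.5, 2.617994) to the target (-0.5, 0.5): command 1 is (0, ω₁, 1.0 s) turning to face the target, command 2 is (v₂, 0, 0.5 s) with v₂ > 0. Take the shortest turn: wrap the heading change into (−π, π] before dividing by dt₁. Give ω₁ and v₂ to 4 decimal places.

ω₁ = 0.5236, v₂ = 10.0000

heading to target = atan2(0.5−0.5, -0.5−4.5) = 3.1416
Δθ = wrap(3.1416 − 2.6180) = 0.5236; ω₁ = Δθ/dt₁ = 0.5236
distance = √((-0.5−4.5)² + (0.5−0.5)²) = 5.0000; v₂ = distance/dt₂ = 10.0000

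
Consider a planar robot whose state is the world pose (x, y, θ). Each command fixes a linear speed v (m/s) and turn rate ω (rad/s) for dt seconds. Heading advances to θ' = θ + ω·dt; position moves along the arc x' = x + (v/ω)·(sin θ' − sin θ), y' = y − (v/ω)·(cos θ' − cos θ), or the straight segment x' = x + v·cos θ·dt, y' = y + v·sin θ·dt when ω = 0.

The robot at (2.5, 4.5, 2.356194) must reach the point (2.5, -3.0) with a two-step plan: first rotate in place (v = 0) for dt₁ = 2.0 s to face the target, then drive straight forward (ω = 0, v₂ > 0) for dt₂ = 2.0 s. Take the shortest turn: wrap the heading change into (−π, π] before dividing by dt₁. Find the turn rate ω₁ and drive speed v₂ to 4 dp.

ω₁ = 1.1781, v₂ = 3.7500

heading to target = atan2(-3−4.5, 2.5−2.5) = -1.5708
Δθ = wrap(-1.5708 − 2.3562) = 2.3562; ω₁ = Δθ/dt₁ = 1.1781
distance = √((2.5−2.5)² + (-3−4.5)²) = 7.5000; v₂ = distance/dt₂ = 3.7500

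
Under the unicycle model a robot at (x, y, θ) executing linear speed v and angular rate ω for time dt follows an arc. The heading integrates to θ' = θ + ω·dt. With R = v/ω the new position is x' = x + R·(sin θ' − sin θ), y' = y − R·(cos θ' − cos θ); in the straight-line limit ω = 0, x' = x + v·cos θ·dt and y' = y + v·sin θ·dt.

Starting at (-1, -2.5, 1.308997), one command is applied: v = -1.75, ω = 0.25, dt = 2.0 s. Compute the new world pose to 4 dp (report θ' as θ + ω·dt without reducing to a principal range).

θ' = 1.3090 + 0.25·2.0 = 1.8090
R = v/ω = -1.75/0.25 = -7.0000
x' = -1 + -7.0000·(sin 1.8090 − sin 1.3090) = -1.0409
y' = -2.5 − -7.0000·(cos 1.8090 − cos 1.3090) = -5.9634

(-1.0409, -5.9634, 1.8090)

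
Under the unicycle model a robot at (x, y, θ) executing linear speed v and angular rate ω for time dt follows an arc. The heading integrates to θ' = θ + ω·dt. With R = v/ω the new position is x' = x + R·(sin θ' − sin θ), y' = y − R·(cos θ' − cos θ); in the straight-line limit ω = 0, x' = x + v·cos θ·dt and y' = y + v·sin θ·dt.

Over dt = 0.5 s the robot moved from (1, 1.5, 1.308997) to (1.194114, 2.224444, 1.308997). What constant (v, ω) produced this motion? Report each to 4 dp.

Δθ = 1.308997 − 1.308997 = 0.000000
ω = Δθ/dt = 0.000000/0.5 = 0.0000
ω = 0 → v = (Δx·cos θ + Δy·sin θ)/dt = 1.5000

v = 1.5000, ω = 0.0000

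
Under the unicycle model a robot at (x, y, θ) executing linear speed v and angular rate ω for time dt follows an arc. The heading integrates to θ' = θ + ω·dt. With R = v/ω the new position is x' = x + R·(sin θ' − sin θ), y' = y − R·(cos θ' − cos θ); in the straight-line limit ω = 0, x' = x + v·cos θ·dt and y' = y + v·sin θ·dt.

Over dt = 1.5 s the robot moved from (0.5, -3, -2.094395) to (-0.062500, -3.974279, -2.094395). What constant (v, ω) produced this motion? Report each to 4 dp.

v = 0.7500, ω = 0.0000

Δθ = -2.094395 − -2.094395 = 0.000000
ω = Δθ/dt = 0.000000/1.5 = 0.0000
ω = 0 → v = (Δx·cos θ + Δy·sin θ)/dt = 0.7500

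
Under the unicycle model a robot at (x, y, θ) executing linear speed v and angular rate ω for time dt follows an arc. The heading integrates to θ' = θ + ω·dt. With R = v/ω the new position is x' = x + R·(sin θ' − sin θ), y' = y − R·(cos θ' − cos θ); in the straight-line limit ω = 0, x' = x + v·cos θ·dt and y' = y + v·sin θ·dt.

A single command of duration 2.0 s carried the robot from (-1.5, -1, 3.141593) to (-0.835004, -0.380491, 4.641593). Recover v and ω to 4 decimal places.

Δθ = 4.641593 − 3.141593 = 1.500000
ω = Δθ/dt = 1.500000/2.0 = 0.7500
R = Δx/(sin θ' − sin θ) = -0.6667
v = R·ω = -0.6667·0.7500 = -0.5000

v = -0.5000, ω = 0.7500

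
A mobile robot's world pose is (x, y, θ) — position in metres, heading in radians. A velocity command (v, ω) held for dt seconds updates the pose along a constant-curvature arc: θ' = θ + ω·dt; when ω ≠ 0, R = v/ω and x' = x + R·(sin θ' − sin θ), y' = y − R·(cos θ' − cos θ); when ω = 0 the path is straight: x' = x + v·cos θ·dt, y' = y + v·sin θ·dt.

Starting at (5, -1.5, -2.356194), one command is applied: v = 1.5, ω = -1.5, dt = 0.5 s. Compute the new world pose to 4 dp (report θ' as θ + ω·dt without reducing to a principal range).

(4.3283, -1.7923, -3.1062)

θ' = -2.3562 + -1.5·0.5 = -3.1062
R = v/ω = 1.5/-1.5 = -1.0000
x' = 5 + -1.0000·(sin -3.1062 − sin -2.3562) = 4.3283
y' = -1.5 − -1.0000·(cos -3.1062 − cos -2.3562) = -1.7923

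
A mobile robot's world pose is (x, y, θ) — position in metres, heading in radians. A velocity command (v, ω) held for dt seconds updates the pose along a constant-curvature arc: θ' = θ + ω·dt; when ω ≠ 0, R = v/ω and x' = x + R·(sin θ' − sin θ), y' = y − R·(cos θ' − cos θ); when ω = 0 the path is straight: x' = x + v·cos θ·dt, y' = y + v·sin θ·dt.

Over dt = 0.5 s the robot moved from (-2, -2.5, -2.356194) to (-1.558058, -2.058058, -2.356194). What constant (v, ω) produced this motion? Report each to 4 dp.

Δθ = -2.356194 − -2.356194 = 0.000000
ω = Δθ/dt = 0.000000/0.5 = 0.0000
ω = 0 → v = (Δx·cos θ + Δy·sin θ)/dt = -1.2500

v = -1.2500, ω = 0.0000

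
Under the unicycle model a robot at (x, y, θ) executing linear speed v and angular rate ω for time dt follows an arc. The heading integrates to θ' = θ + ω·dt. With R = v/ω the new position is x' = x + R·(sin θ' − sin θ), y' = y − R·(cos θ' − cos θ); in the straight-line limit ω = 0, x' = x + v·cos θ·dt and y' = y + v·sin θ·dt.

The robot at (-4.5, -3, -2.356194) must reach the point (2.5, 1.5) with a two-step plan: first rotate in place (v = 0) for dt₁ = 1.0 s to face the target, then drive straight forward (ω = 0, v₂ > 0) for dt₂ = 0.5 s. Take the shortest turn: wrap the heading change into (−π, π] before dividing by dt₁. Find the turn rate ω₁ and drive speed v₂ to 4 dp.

ω₁ = 2.9275, v₂ = 16.6433

heading to target = atan2(1.5−-3, 2.5−-4.5) = 0.5713
Δθ = wrap(0.5713 − -2.3562) = 2.9275; ω₁ = Δθ/dt₁ = 2.9275
distance = √((2.5−-4.5)² + (1.5−-3)²) = 8.3217; v₂ = distance/dt₂ = 16.6433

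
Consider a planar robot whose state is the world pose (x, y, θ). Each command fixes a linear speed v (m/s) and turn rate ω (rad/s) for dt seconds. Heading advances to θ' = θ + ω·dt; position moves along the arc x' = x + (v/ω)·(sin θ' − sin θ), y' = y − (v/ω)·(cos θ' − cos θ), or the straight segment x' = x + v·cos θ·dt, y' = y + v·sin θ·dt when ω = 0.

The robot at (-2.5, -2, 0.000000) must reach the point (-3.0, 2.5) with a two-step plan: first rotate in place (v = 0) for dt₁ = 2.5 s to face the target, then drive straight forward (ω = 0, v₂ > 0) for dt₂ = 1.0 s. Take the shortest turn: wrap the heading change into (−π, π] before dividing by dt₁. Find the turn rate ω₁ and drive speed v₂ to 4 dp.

heading to target = atan2(2.5−-2, -3−-2.5) = 1.6815
Δθ = wrap(1.6815 − 0.0000) = 1.6815; ω₁ = Δθ/dt₁ = 0.6726
distance = √((-3−-2.5)² + (2.5−-2)²) = 4.5277; v₂ = distance/dt₂ = 4.5277

ω₁ = 0.6726, v₂ = 4.5277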